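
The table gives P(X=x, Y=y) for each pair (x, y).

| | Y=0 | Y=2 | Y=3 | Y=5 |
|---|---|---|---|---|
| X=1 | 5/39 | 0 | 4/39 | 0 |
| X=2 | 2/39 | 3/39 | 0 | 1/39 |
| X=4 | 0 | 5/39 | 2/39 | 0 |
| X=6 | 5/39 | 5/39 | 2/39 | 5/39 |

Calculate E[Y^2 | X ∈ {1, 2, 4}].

P(X ∈ {1, 2, 4}) = 22/39.
Σ Y^2·P over the event = 0·(5/39) + 9·(4/39) + 0·(2/39) + 4·(3/39) + 25·(1/39) + 4·(5/39) + 9·(2/39) = 37/13.
E[Y^2 | X ∈ {1, 2, 4}] = (37/13) / (22/39) = 111/22.

111/22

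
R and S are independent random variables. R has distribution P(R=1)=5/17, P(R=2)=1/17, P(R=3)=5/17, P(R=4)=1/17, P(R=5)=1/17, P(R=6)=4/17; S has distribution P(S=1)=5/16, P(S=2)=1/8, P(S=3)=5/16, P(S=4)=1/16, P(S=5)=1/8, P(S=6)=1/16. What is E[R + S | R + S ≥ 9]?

P(R + S ≥ 9) = 3/17.
Summing (R+S)·P(x,y) over outcomes with R + S ≥ 9 gives 469/272.
E[R + S | R + S ≥ 9] = (469/272) / (3/17) = 469/48.

469/48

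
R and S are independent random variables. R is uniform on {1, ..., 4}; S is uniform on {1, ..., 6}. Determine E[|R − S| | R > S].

Outcomes with R > S: (2,1), (3,1), (3,2), (4,1), (4,2), (4,3), each with probability 1/24.
E[|R − S| | R > S] = (1 + 2 + 1 + 3 + 2 + 1) / 6 = 5/3.

5/3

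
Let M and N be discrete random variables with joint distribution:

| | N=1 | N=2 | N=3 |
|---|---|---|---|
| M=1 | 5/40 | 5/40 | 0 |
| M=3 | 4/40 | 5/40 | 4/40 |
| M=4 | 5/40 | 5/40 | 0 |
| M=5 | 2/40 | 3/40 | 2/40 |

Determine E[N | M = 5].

2

P(M = 5) = 7/40.
Σ N·P over the event = 1·(2/40) + 2·(3/40) + 3·(2/40) = 7/20.
E[N | M = 5] = (7/20) / (7/40) = 2.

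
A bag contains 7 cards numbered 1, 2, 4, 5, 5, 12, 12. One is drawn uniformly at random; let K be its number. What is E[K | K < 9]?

P(K < 9) = 5/7.
Σ over the event: 1·1/7 + 2·1/7 + 4·1/7 + 5·2/7 = 17/7.
E[K | K < 9] = (17/7) / (5/7) = 17/5.

17/5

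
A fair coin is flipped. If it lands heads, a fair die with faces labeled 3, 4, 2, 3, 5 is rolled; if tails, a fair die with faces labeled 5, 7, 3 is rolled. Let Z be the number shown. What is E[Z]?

21/5

E[Z | heads] = (3+4+2+3+5)/5 = 17/5.
E[Z | tails] = (5+7+3)/3 = 5.
E[Z] = (1/2)·(17/5) + (1/2)·(5) = 21/5.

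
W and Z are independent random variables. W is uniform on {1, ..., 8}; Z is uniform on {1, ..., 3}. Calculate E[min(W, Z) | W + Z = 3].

Outcomes with W + Z = 3: (1,2), (2,1), each with probability 1/24.
E[min(W, Z) | W + Z = 3] = (1 + 1) / 2 = 1.

1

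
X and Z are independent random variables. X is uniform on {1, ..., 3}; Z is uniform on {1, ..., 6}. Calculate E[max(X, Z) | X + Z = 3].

Outcomes with X + Z = 3: (1,2), (2,1), each with probability 1/18.
E[max(X, Z) | X + Z = 3] = (2 + 2) / 2 = 2.

2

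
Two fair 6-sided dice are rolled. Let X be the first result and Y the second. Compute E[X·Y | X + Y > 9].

169/6

P(X + Y > 9) = 1/6.
Summing XY·P(x,y) over outcomes with X + Y > 9 gives 169/36.
E[X·Y | X + Y > 9] = (169/36) / (1/6) = 169/6.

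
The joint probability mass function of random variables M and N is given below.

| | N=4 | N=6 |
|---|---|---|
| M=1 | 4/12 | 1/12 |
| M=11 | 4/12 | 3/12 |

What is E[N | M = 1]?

P(M = 1) = 5/12.
Σ N·P over the event = 4·(4/12) + 6·(1/12) = 11/6.
E[N | M = 1] = (11/6) / (5/12) = 22/5.

22/5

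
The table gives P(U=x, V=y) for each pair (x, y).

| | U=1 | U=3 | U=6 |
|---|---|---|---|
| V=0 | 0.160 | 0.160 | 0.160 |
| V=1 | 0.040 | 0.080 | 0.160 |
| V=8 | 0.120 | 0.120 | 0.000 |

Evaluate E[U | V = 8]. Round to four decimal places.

2.0000

P(V = 8) = 0.240.
Σ U·P over the event = 1·(0.120) + 3·(0.120) = 0.480.
E[U | V = 8] = (0.480) / (0.240) = 2.0000.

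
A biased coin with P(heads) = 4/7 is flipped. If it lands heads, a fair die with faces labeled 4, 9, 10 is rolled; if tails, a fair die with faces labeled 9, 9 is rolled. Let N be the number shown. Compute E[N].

E[N | heads] = (4+9+10)/3 = 23/3.
E[N | tails] = (9+9)/2 = 9.
E[N] = (4/7)·(23/3) + (3/7)·(9) = 173/21.

173/21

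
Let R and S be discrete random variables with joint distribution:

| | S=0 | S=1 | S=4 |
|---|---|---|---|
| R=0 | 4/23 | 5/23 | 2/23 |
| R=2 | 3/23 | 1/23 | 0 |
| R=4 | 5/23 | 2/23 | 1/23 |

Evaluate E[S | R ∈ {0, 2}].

P(R ∈ {0, 2}) = 15/23.
Σ S·P over the event = 0·(4/23) + 1·(5/23) + 4·(2/23) + 0·(3/23) + 1·(1/23) = 14/23.
E[S | R ∈ {0, 2}] = (14/23) / (15/23) = 14/15.

14/15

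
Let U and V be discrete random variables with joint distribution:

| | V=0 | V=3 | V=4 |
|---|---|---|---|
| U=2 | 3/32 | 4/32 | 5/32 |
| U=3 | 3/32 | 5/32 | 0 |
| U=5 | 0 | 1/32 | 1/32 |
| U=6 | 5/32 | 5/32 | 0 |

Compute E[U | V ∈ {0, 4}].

P(V ∈ {0, 4}) = 17/32.
Σ U·P over the event = 2·(3/32) + 2·(5/32) + 3·(3/32) + 5·(1/32) + 6·(5/32) = 15/8.
E[U | V ∈ {0, 4}] = (15/8) / (17/32) = 60/17.

60/17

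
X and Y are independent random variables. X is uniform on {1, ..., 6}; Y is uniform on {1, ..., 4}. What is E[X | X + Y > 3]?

80/21

P(X + Y > 3) = 7/8.
Summing X·P(x,y) over outcomes with X + Y > 3 gives 10/3.
E[X | X + Y > 3] = (10/3) / (7/8) = 80/21.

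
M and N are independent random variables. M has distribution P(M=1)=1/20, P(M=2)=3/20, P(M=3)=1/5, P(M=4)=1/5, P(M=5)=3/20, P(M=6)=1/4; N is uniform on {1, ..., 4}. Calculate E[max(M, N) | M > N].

P(M > N) = 11/16.
Summing max(M,N)·P(x,y) over outcomes with M > N gives 129/40.
E[max(M, N) | M > N] = (129/40) / (11/16) = 258/55.

258/55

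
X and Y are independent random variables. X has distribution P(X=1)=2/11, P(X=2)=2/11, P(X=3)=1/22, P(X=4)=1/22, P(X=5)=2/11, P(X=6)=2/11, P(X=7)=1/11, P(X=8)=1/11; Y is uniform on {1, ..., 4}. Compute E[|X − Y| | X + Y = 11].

4

P(X + Y = 11) = 1/22.
Summing |X−Y|·P(x,y) over outcomes with X + Y = 11 gives 2/11.
E[|X − Y| | X + Y = 11] = (2/11) / (1/22) = 4.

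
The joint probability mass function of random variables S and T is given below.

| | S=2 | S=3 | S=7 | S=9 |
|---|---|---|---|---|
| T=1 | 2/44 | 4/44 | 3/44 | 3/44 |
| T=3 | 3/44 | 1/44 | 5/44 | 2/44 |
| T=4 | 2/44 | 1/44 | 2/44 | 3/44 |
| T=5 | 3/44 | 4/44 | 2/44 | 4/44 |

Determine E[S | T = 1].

P(T = 1) = 3/11.
Σ S·P over the event = 2·(2/44) + 3·(4/44) + 7·(3/44) + 9·(3/44) = 16/11.
E[S | T = 1] = (16/11) / (3/11) = 16/3.

16/3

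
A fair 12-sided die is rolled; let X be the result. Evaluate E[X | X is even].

7

Given X is even, X is equally likely to be any of {2, 4, 6, 8, 10, 12}.
E[X | X is even] = (2 + 4 + 6 + 8 + 10 + 12) / 6 = 7.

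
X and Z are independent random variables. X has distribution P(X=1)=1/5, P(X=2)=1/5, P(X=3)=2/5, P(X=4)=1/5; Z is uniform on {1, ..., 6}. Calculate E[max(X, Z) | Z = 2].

P(Z = 2) = 1/6.
Summing max(X,Z)·P(x,y) over outcomes with Z = 2 gives 7/15.
E[max(X, Z) | Z = 2] = (7/15) / (1/6) = 14/5.

14/5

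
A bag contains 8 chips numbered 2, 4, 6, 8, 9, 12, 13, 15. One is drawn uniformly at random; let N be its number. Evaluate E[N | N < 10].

29/5

P(N < 10) = 5/8.
Σ over the event: 2·1/8 + 4·1/8 + 6·1/8 + 8·1/8 + 9·1/8 = 29/8.
E[N | N < 10] = (29/8) / (5/8) = 29/5.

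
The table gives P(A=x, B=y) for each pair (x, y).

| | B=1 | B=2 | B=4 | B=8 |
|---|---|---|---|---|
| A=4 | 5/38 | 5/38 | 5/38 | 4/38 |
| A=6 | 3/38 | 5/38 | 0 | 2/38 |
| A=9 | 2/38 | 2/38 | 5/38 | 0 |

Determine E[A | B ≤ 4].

189/32

P(B ≤ 4) = 16/19.
Σ A·P over the event = 4·(5/38) + 4·(5/38) + 4·(5/38) + 6·(3/38) + 6·(5/38) + 9·(2/38) + 9·(2/38) + 9·(5/38) = 189/38.
E[A | B ≤ 4] = (189/38) / (16/19) = 189/32.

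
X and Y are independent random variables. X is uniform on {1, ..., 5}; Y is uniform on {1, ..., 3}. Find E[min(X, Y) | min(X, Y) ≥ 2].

Outcomes with min(X, Y) ≥ 2: (2,2), (2,3), (3,2), (3,3), (4,2), (4,3), (5,2), (5,3), each with probability 1/15.
E[min(X, Y) | min(X, Y) ≥ 2] = (2 + 2 + 2 + 3 + 2 + 3 + 2 + 3) / 8 = 19/8.

19/8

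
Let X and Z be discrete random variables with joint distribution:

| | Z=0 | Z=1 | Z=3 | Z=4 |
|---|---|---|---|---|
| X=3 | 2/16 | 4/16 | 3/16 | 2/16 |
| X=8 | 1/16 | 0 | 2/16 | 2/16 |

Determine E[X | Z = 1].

P(Z = 1) = 1/4.
Summing X·P(X=x,Z=y) over the conditioning event gives 3/4.
E[X | Z = 1] = (3/4) / (1/4) = 3.

3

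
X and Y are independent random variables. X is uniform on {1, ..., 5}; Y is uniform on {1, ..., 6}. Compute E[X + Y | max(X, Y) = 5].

70/9

Outcomes with max(X, Y) = 5: (1,5), (2,5), (3,5), (4,5), (5,1), (5,2), (5,3), (5,4), (5,5), each with probability 1/30.
E[X + Y | max(X, Y) = 5] = (6 + 7 + 8 + 9 + 6 + 7 + 8 + 9 + 10) / 9 = 70/9.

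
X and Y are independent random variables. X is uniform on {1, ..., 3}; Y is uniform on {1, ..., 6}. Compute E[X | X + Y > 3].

P(X + Y > 3) = 5/6.
Summing X·P(x,y) over outcomes with X + Y > 3 gives 16/9.
E[X | X + Y > 3] = (16/9) / (5/6) = 32/15.

32/15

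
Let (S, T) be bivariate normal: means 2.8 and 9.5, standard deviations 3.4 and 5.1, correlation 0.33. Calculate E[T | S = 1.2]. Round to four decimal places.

The regression of T on S has slope ρ·σ_T/σ_S and passes through (μ_S, μ_T).
E[T | S=1.2] = 9.5 + (0.33)·(5.1/3.4)·(1.2 − (2.8)) = 9.5 + (0.495)·(-1.6) = 8.7080.

8.7080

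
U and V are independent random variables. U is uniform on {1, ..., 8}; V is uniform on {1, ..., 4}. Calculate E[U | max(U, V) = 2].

5/3

P(max(U, V) = 2) = 3/32.
Summing U·P(x,y) over outcomes with max(U, V) = 2 gives 5/32.
E[U | max(U, V) = 2] = (5/32) / (3/32) = 5/3.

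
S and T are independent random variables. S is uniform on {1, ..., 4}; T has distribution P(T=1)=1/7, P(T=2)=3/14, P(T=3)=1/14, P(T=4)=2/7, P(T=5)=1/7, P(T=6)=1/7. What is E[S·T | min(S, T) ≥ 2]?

P(min(S, T) ≥ 2) = 9/14.
Summing ST·P(x,y) over outcomes with min(S, T) ≥ 2 gives 423/56.
E[S·T | min(S, T) ≥ 2] = (423/56) / (9/14) = 47/4.

47/4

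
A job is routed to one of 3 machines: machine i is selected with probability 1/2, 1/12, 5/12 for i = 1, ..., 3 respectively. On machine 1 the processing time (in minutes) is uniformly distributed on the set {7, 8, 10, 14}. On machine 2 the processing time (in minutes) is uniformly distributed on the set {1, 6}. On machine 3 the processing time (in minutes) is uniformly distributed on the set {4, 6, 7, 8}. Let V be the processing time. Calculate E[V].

373/48

E[V | machine 1] = (7+8+10+14)/4 = 39/4.
E[V | machine 2] = (1+6)/2 = 7/2.
E[V | machine 3] = (4+6+7+8)/4 = 25/4.
E[V] = (1/2)·(39/4) + (1/12)·(7/2) + (5/12)·(25/4) = 373/48.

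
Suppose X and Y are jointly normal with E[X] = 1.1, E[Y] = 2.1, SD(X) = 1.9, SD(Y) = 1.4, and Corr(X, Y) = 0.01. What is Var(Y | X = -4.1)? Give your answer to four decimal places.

Var(Y | X=x) = (1 − ρ²)·σ_Y².
Var(Y | X=-4.1) = (1.4)²·(1 − (0.01)²) = 1.96·0.9999 = 1.9598.

1.9598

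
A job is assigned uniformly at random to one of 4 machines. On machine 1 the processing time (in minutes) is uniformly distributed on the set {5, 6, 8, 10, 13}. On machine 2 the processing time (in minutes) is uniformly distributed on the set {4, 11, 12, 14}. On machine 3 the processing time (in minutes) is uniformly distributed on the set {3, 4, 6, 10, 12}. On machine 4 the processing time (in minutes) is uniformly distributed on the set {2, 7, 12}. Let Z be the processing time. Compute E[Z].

E[Z | machine 1] = (5+6+8+10+13)/5 = 42/5.
E[Z | machine 2] = (4+11+12+14)/4 = 41/4.
E[Z | machine 3] = (3+4+6+10+12)/5 = 7.
E[Z | machine 4] = (2+7+12)/3 = 7.
By the law of total expectation,
E[Z] = (1/4)·(42/5) + (1/4)·(41/4) + (1/4)·(7) + (1/4)·(7) = 653/80.

653/80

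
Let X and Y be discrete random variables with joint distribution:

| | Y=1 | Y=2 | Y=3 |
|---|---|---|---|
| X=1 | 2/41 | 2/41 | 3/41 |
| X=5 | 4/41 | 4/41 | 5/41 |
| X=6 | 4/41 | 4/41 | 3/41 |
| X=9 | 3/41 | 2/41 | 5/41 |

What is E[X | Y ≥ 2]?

P(Y ≥ 2) = 28/41.
Σ X·P over the event = 1·(2/41) + 1·(3/41) + 5·(4/41) + 5·(5/41) + 6·(4/41) + 6·(3/41) + 9·(2/41) + 9·(5/41) = 155/41.
E[X | Y ≥ 2] = (155/41) / (28/41) = 155/28.

155/28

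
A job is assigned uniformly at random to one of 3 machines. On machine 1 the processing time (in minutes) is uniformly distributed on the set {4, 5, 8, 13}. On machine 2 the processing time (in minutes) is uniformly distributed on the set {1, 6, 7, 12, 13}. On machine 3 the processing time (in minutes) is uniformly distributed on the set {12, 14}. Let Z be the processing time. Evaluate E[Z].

E[Z | machine 1] = (4+5+8+13)/4 = 15/2.
E[Z | machine 2] = (1+6+7+12+13)/5 = 39/5.
E[Z | machine 3] = (12+14)/2 = 13.
By the law of total expectation,
E[Z] = (1/3)·(15/2) + (1/3)·(39/5) + (1/3)·(13) = 283/30.

283/30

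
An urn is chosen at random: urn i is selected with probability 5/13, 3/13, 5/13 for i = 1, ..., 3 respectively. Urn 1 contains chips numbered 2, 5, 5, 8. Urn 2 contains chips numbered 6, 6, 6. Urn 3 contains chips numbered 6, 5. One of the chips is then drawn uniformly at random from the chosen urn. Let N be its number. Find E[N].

E[N | urn 1] = (2+5+5+8)/4 = 5.
E[N | urn 2] = (6+6+6)/3 = 6.
E[N | urn 3] = (6+5)/2 = 11/2.
By the law of total expectation,
E[N] = (5/13)·(5) + (3/13)·(6) + (5/13)·(11/2) = 141/26.

141/26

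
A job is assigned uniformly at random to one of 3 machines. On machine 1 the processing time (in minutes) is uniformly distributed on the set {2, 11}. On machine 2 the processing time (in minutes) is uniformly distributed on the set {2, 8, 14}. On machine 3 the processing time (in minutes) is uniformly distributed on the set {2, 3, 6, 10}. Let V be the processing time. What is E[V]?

E[V | machine 1] = (2+11)/2 = 13/2.
E[V | machine 2] = (2+8+14)/3 = 8.
E[V | machine 3] = (2+3+6+10)/4 = 21/4.
By the law of total expectation,
E[V] = (1/3)·(13/2) + (1/3)·(8) + (1/3)·(21/4) = 79/12.

79/12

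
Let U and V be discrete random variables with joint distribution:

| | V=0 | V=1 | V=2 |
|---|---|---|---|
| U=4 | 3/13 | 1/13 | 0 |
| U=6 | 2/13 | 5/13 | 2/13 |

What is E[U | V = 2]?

P(V = 2) = 2/13.
Σ U·P over the event = 6·(2/13) = 12/13.
E[U | V = 2] = (12/13) / (2/13) = 6.

6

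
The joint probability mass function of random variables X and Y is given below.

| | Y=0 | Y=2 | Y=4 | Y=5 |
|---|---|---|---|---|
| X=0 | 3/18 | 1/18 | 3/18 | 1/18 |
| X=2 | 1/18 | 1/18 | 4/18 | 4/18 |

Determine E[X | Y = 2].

P(Y = 2) = 1/9.
Summing X·P(X=x,Y=y) over the conditioning event gives 1/9.
E[X | Y = 2] = (1/9) / (1/9) = 1.

1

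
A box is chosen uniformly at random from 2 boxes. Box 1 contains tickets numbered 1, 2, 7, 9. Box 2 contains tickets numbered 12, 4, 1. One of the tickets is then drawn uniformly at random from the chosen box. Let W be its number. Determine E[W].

125/24

E[W | box 1] = (1+2+7+9)/4 = 19/4.
E[W | box 2] = (12+4+1)/3 = 17/3.
E[W] = (1/2)·(19/4) + (1/2)·(17/3) = 125/24.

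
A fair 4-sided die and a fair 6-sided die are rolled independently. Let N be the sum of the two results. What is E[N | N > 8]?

P(N > 8) = 1/8.
Σ over the event: 9·1/12 + 10·1/24 = 7/6.
E[N | N > 8] = (7/6) / (1/8) = 28/3.

28/3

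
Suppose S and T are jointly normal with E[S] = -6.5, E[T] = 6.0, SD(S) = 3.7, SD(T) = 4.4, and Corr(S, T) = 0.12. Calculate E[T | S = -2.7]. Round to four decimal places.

The regression of T on S has slope ρ·σ_T/σ_S and passes through (μ_S, μ_T).
E[T | S=-2.7] = 6.0 + (0.12)·(4.4/3.7)·(-2.7 − (-6.5)) = 6.0 + (0.1427)·(3.8) = 6.5423.

6.5423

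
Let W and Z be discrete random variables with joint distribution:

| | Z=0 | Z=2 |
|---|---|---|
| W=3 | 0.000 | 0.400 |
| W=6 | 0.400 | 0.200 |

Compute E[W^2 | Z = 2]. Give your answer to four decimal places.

P(Z = 2) = 0.600.
Σ W^2·P over the event = 9·(0.400) + 36·(0.200) = 10.800.
E[W^2 | Z = 2] = (10.800) / (0.600) = 18.0000.

18.0000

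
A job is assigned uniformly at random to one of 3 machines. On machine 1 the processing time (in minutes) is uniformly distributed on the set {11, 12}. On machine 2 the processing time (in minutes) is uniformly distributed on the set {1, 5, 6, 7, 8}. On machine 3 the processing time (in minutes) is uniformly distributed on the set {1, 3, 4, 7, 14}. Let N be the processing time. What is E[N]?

227/30

E[N | machine 1] = (11+12)/2 = 23/2.
E[N | machine 2] = (1+5+6+7+8)/5 = 27/5.
E[N | machine 3] = (1+3+4+7+14)/5 = 29/5.
By the law of total expectation,
E[N] = (1/3)·(23/2) + (1/3)·(27/5) + (1/3)·(29/5) = 227/30.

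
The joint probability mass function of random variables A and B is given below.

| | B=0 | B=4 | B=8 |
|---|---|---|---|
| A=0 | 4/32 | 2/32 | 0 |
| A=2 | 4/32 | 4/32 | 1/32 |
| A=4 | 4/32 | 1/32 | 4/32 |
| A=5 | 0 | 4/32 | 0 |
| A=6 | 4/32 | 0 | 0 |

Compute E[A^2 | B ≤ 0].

14

P(B ≤ 0) = 1/2.
Σ A^2·P over the event = 0·(4/32) + 4·(4/32) + 16·(4/32) + 36·(4/32) = 7.
E[A^2 | B ≤ 0] = (7) / (1/2) = 14.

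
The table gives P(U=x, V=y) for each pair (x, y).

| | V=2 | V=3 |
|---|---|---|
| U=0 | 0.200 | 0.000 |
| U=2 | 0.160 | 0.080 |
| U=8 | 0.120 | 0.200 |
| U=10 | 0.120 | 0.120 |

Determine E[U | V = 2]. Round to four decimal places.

P(V = 2) = 0.600.
Σ U·P over the event = 0·(0.200) + 2·(0.160) + 8·(0.120) + 10·(0.120) = 2.480.
E[U | V = 2] = (2.480) / (0.600) = 4.1333.

4.1333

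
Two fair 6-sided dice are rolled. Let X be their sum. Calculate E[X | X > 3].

244/33

P(X > 3) = 11/12.
E[X | X > 3] = (61/9) / (11/12) = 244/33.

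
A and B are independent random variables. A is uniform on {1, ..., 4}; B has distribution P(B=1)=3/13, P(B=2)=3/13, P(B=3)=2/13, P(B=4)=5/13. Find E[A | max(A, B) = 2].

P(max(A, B) = 2) = 9/52.
Summing A·P(x,y) over outcomes with max(A, B) = 2 gives 15/52.
E[A | max(A, B) = 2] = (15/52) / (9/52) = 5/3.

5/3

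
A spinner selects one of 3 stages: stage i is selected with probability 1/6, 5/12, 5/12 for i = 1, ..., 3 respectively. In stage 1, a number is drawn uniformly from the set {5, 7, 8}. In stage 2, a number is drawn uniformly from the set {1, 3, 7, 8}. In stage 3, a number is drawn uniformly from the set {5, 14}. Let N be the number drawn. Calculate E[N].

1015/144

E[N | stage 1] = (5+7+8)/3 = 20/3.
E[N | stage 2] = (1+3+7+8)/4 = 19/4.
E[N | stage 3] = (5+14)/2 = 19/2.
By the law of total expectation,
E[N] = (1/6)·(20/3) + (5/12)·(19/4) + (5/12)·(19/2) = 1015/144.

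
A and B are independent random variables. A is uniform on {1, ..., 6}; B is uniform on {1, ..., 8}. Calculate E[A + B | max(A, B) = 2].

P(max(A, B) = 2) = 1/16.
Summing (A+B)·P(x,y) over outcomes with max(A, B) = 2 gives 5/24.
E[A + B | max(A, B) = 2] = (5/24) / (1/16) = 10/3.

10/3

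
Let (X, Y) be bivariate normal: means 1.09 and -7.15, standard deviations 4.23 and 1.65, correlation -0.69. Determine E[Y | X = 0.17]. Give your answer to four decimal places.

The regression of Y on X has slope ρ·σ_Y/σ_X and passes through (μ_X, μ_Y).
E[Y | X=0.17] = -7.15 + (-0.69)·(1.65/4.23)·(0.17 − (1.09)) = -7.15 + (-0.26915)·(-0.92) = -6.9024.

-6.9024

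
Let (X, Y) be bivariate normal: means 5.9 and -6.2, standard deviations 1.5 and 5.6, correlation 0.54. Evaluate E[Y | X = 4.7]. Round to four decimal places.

-8.6192

The regression of Y on X has slope ρ·σ_Y/σ_X and passes through (μ_X, μ_Y).
E[Y | X=4.7] = -6.2 + (0.54)·(5.6/1.5)·(4.7 − (5.9)) = -6.2 + (2.016)·(-1.2) = -8.6192.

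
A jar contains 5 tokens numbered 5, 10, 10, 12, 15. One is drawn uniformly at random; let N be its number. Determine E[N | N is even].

32/3

P(N is even) = 3/5.
Σ over the event: 10·2/5 + 12·1/5 = 32/5.
E[N | N is even] = (32/5) / (3/5) = 32/3.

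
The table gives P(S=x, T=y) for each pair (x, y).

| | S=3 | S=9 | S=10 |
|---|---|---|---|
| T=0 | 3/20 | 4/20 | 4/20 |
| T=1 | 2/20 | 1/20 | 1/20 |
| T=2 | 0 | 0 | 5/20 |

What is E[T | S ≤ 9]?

3/10

P(S ≤ 9) = 1/2.
Σ T·P over the event = 0·(3/20) + 1·(2/20) + 0·(4/20) + 1·(1/20) = 3/20.
E[T | S ≤ 9] = (3/20) / (1/2) = 3/10.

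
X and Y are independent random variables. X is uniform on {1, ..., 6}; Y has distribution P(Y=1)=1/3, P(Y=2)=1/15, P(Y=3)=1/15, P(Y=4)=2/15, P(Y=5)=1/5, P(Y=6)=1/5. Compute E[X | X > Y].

173/39

P(X > Y) = 13/30.
Summing X·P(x,y) over outcomes with X > Y gives 173/90.
E[X | X > Y] = (173/90) / (13/30) = 173/39.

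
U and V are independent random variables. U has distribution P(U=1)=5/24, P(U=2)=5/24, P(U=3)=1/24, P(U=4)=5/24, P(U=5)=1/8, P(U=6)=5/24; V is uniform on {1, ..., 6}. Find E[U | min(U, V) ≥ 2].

P(min(U, V) ≥ 2) = 95/144.
Summing U·P(x,y) over outcomes with min(U, V) ≥ 2 gives 65/24.
E[U | min(U, V) ≥ 2] = (65/24) / (95/144) = 78/19.

78/19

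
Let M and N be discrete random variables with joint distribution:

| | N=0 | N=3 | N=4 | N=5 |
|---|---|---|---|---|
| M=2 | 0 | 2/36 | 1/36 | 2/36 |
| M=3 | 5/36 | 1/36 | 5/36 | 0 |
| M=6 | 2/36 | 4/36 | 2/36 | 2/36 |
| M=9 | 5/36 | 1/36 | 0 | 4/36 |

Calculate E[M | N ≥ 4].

81/16

P(N ≥ 4) = 4/9.
Σ M·P over the event = 2·(1/36) + 2·(2/36) + 3·(5/36) + 6·(2/36) + 6·(2/36) + 9·(4/36) = 9/4.
E[M | N ≥ 4] = (9/4) / (4/9) = 81/16.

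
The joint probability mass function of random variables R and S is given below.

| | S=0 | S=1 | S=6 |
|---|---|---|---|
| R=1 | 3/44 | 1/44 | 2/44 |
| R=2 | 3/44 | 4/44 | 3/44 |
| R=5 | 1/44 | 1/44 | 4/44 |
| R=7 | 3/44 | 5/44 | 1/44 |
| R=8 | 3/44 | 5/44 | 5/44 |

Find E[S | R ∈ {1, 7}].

8/5

P(R ∈ {1, 7}) = 15/44.
Σ S·P over the event = 0·(3/44) + 1·(1/44) + 6·(2/44) + 0·(3/44) + 1·(5/44) + 6·(1/44) = 6/11.
E[S | R ∈ {1, 7}] = (6/11) / (15/44) = 8/5.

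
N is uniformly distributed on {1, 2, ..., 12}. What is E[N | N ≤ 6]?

Given N ≤ 6, N is equally likely to be any of {1, 2, 3, 4, 5, 6}.
E[N | N ≤ 6] = (1 + 2 + 3 + 4 + 5 + 6) / 6 = 7/2.

7/2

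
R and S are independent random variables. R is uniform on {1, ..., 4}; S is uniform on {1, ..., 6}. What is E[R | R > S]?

P(R > S) = 1/4.
Summing R·P(x,y) over outcomes with R > S gives 5/6.
E[R | R > S] = (5/6) / (1/4) = 10/3.

10/3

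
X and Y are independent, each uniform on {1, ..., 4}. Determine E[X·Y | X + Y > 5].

65/6

P(X + Y > 5) = 3/8.
Summing XY·P(x,y) over outcomes with X + Y > 5 gives 65/16.
E[X·Y | X + Y > 5] = (65/16) / (3/8) = 65/6.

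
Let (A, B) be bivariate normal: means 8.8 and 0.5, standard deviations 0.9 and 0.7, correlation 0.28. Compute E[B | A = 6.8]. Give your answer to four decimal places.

0.0644

The regression of B on A has slope ρ·σ_B/σ_A and passes through (μ_A, μ_B).
E[B | A=6.8] = 0.5 + (0.28)·(0.7/0.9)·(6.8 − (8.8)) = 0.5 + (0.21778)·(-2) = 0.0644.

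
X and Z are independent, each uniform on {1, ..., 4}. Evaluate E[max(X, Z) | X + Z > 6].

Outcomes with X + Z > 6: (3,4), (4,3), (4,4), each with probability 1/16.
E[max(X, Z) | X + Z > 6] = (4 + 4 + 4) / 3 = 4.

4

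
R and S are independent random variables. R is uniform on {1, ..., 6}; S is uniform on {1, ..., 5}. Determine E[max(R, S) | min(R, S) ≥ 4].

31/6

Outcomes with min(R, S) ≥ 4: (4,4), (4,5), (5,4), (5,5), (6,4), (6,5), each with probability 1/30.
E[max(R, S) | min(R, S) ≥ 4] = (4 + 5 + 5 + 5 + 6 + 6) / 6 = 31/6.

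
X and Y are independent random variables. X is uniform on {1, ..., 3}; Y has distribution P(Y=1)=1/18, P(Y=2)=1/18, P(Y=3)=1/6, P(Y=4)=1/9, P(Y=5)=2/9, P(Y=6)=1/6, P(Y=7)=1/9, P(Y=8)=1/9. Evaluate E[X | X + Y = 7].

P(X + Y = 7) = 1/6.
Summing X·P(x,y) over outcomes with X + Y = 7 gives 17/54.
E[X | X + Y = 7] = (17/54) / (1/6) = 17/9.

17/9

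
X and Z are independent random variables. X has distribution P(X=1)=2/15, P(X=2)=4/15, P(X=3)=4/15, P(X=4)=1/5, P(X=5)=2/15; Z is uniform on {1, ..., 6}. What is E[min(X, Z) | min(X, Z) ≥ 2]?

P(min(X, Z) ≥ 2) = 13/18.
Summing min(X,Z)·P(x,y) over outcomes with min(X, Z) ≥ 2 gives 37/18.
E[min(X, Z) | min(X, Z) ≥ 2] = (37/18) / (13/18) = 37/13.

37/13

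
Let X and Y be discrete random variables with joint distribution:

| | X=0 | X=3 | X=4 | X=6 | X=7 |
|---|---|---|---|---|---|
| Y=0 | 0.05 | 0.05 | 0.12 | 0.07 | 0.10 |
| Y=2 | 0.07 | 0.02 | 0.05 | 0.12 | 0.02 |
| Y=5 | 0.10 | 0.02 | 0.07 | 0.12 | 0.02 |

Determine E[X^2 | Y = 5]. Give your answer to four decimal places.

P(Y = 5) = 0.33.
Σ X^2·P over the event = 0·(0.10) + 9·(0.02) + 16·(0.07) + 36·(0.12) + 49·(0.02) = 6.60.
E[X^2 | Y = 5] = (6.60) / (0.33) = 20.0000.

20.0000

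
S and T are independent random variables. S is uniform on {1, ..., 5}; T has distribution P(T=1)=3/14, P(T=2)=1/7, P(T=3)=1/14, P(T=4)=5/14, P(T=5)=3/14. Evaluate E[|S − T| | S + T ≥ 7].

37/31

P(S + T ≥ 7) = 31/70.
Summing |S−T|·P(x,y) over outcomes with S + T ≥ 7 gives 37/70.
E[|S − T| | S + T ≥ 7] = (37/70) / (31/70) = 37/31.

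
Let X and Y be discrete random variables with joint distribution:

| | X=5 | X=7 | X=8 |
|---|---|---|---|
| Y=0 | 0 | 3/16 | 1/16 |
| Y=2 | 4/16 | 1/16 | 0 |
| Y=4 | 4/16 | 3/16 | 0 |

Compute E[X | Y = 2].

P(Y = 2) = 5/16.
Σ X·P over the event = 5·(4/16) + 7·(1/16) = 27/16.
E[X | Y = 2] = (27/16) / (5/16) = 27/5.

27/5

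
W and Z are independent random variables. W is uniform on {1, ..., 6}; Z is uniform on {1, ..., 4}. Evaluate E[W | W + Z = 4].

2

Outcomes with W + Z = 4: (1,3), (2,2), (3,1), each with probability 1/24.
E[W | W + Z = 4] = (1 + 2 + 3) / 3 = 2.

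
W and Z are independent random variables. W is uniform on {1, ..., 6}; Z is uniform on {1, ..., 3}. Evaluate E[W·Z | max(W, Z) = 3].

Outcomes with max(W, Z) = 3: (1,3), (2,3), (3,1), (3,2), (3,3), each with probability 1/18.
E[W·Z | max(W, Z) = 3] = (3 + 6 + 3 + 6 + 9) / 5 = 27/5.

27/5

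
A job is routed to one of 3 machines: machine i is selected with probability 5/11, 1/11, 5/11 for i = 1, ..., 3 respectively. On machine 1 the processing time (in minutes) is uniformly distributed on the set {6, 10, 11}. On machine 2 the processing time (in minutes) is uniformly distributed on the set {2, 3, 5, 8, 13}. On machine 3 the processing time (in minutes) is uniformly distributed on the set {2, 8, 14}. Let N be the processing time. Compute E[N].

456/55

E[N | machine 1] = (6+10+11)/3 = 9.
E[N | machine 2] = (2+3+5+8+13)/5 = 31/5.
E[N | machine 3] = (2+8+14)/3 = 8.
E[N] = (5/11)·(9) + (1/11)·(31/5) + (5/11)·(8) = 456/55.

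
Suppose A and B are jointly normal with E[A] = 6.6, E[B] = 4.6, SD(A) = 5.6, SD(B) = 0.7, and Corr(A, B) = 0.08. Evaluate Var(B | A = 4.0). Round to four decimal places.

0.4869

The conditional variance in a bivariate normal is σ_B²(1 − ρ²), independent of x.
Var(B | A=4.0) = (0.7)²·(1 − (0.08)²) = 0.49·0.9936 = 0.4869.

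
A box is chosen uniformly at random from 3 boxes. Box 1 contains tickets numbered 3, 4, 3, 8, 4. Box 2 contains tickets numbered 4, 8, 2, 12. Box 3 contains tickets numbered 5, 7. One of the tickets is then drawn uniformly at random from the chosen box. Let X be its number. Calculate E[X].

169/30

E[X | box 1] = (3+4+3+8+4)/5 = 22/5.
E[X | box 2] = (4+8+2+12)/4 = 13/2.
E[X | box 3] = (5+7)/2 = 6.
E[X] = (1/3)·(22/5) + (1/3)·(13/2) + (1/3)·(6) = 169/30.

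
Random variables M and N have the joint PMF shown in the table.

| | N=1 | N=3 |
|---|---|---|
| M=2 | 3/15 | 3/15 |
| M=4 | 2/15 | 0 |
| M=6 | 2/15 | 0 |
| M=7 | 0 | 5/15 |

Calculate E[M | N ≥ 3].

P(N ≥ 3) = 8/15.
Σ M·P over the event = 2·(3/15) + 7·(5/15) = 41/15.
E[M | N ≥ 3] = (41/15) / (8/15) = 41/8.

41/8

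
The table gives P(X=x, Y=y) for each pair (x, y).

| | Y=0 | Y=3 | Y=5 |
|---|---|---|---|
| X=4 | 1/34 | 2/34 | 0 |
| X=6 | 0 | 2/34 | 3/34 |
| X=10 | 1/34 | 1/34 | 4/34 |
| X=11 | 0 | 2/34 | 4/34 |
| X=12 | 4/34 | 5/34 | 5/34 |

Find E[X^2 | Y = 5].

P(Y = 5) = 8/17.
Σ X^2·P over the event = 36·(3/34) + 100·(4/34) + 121·(4/34) + 144·(5/34) = 856/17.
E[X^2 | Y = 5] = (856/17) / (8/17) = 107.

107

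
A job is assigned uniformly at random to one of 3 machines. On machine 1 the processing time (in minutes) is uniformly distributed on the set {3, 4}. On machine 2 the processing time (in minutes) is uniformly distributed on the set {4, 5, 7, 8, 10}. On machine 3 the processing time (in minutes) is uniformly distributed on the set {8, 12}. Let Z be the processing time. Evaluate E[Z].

203/30

E[Z | machine 1] = (3+4)/2 = 7/2.
E[Z | machine 2] = (4+5+7+8+10)/5 = 34/5.
E[Z | machine 3] = (8+12)/2 = 10.
E[Z] = (1/3)·(7/2) + (1/3)·(34/5) + (1/3)·(10) = 203/30.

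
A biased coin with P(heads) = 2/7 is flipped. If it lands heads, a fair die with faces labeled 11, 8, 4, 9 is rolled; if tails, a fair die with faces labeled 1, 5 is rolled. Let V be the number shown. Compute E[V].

31/7

E[V | heads] = (11+8+4+9)/4 = 8.
E[V | tails] = (1+5)/2 = 3.
By the law of total expectation,
E[V] = (2/7)·(8) + (5/7)·(3) = 31/7.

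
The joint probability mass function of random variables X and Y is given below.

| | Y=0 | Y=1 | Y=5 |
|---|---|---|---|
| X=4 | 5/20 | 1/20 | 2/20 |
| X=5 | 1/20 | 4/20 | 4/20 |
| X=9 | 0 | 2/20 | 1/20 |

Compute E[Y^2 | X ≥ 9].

9

P(X ≥ 9) = 3/20.
Σ Y^2·P over the event = 1·(2/20) + 25·(1/20) = 27/20.
E[Y^2 | X ≥ 9] = (27/20) / (3/20) = 9.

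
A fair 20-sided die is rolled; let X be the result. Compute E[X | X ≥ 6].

P(X ≥ 6) = 3/4.
E[X | X ≥ 6] = (39/4) / (3/4) = 13.

13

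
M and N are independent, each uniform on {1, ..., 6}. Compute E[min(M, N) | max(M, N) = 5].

Outcomes with max(M, N) = 5: (1,5), (2,5), (3,5), (4,5), (5,1), (5,2), (5,3), (5,4), (5,5), each with probability 1/36.
E[min(M, N) | max(M, N) = 5] = (1 + 2 + 3 + 4 + 1 + 2 + 3 + 4 + 5) / 9 = 25/9.

25/9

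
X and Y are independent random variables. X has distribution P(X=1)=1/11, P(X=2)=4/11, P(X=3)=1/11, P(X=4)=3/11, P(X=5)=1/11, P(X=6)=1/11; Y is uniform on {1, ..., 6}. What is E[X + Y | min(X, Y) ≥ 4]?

P(min(X, Y) ≥ 4) = 5/22.
Summing (X+Y)·P(x,y) over outcomes with min(X, Y) ≥ 4 gives 24/11.
E[X + Y | min(X, Y) ≥ 4] = (24/11) / (5/22) = 48/5.

48/5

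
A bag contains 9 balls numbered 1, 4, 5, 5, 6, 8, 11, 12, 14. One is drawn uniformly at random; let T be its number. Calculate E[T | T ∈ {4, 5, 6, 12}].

P(T ∈ {4, 5, 6, 12}) = 5/9.
Σ over the event: 4·1/9 + 5·2/9 + 6·1/9 + 12·1/9 = 32/9.
E[T | T ∈ {4, 5, 6, 12}] = (32/9) / (5/9) = 32/5.

32/5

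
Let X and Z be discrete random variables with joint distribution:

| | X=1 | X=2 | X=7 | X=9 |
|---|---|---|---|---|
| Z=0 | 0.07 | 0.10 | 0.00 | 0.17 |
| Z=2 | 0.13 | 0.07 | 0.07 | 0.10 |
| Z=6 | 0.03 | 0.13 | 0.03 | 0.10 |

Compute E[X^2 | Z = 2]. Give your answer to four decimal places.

32.2703

P(Z = 2) = 0.37.
Summing X^2·P(X=x,Z=y) over the conditioning event gives 11.94.
E[X^2 | Z = 2] = (11.94) / (0.37) = 32.2703.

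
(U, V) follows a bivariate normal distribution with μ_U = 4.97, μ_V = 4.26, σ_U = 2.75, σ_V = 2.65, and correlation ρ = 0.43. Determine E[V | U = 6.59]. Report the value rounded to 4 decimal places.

The regression of V on U has slope ρ·σ_V/σ_U and passes through (μ_U, μ_V).
E[V | U=6.59] = 4.26 + (0.43)·(2.65/2.75)·(6.59 − (4.97)) = 4.26 + (0.41436)·(1.62) = 4.9313.

4.9313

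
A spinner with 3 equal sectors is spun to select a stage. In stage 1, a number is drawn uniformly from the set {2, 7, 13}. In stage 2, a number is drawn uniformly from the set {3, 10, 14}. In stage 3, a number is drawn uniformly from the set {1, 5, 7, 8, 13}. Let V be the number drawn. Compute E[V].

E[V | stage 1] = (2+7+13)/3 = 22/3.
E[V | stage 2] = (3+10+14)/3 = 9.
E[V | stage 3] = (1+5+7+8+13)/5 = 34/5.
E[V] = (1/3)·(22/3) + (1/3)·(9) + (1/3)·(34/5) = 347/45.

347/45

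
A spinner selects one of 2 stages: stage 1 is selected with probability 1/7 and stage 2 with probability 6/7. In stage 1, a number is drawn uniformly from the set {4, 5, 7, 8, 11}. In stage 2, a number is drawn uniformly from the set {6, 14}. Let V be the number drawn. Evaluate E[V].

E[V | stage 1] = (4+5+7+8+11)/5 = 7.
E[V | stage 2] = (6+14)/2 = 10.
E[V] = (1/7)·(7) + (6/7)·(10) = 67/7.

67/7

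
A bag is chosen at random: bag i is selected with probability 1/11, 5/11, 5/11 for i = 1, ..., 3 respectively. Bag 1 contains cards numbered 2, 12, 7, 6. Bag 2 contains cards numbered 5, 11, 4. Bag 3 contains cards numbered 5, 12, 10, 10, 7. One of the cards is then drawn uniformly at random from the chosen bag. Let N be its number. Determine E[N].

1009/132

E[N | bag 1] = (2+12+7+6)/4 = 27/4.
E[N | bag 2] = (5+11+4)/3 = 20/3.
E[N | bag 3] = (5+12+10+10+7)/5 = 44/5.
E[N] = (1/11)·(27/4) + (5/11)·(20/3) + (5/11)·(44/5) = 1009/132.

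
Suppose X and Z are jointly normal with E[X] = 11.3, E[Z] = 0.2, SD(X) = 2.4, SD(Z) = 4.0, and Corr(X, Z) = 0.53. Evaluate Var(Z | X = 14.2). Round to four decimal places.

Var(Z | X=x) = (1 − ρ²)·σ_Z².
Var(Z | X=14.2) = (4.0)²·(1 − (0.53)²) = 16·0.7191 = 11.5056.

11.5056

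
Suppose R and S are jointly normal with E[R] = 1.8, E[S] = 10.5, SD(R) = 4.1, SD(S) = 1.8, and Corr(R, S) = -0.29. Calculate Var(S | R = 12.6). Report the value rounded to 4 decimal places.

Var(S | R=x) = (1 − ρ²)·σ_S².
Var(S | R=12.6) = (1.8)²·(1 − (-0.29)²) = 3.24·0.9159 = 2.9675.

2.9675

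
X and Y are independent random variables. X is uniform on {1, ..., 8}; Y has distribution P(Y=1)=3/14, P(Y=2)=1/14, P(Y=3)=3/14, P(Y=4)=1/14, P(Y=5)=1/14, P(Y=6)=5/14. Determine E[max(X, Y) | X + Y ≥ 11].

195/28

P(X + Y ≥ 11) = 1/4.
Summing max(X,Y)·P(x,y) over outcomes with X + Y ≥ 11 gives 195/112.
E[max(X, Y) | X + Y ≥ 11] = (195/112) / (1/4) = 195/28.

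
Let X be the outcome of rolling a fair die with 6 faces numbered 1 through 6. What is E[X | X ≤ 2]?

3/2

Given X ≤ 2, X is equally likely to be any of {1, 2}.
E[X | X ≤ 2] = (1 + 2) / 2 = 3/2.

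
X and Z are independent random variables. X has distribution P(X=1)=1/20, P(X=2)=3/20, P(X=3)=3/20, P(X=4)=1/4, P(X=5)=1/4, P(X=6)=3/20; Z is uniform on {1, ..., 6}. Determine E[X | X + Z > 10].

P(X + Z > 10) = 11/120.
Summing X·P(x,y) over outcomes with X + Z > 10 gives 61/120.
E[X | X + Z > 10] = (61/120) / (11/120) = 61/11.

61/11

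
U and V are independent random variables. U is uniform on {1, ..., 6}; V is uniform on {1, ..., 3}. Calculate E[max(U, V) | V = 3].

Outcomes with V = 3: (1,3), (2,3), (3,3), (4,3), (5,3), (6,3), each with probability 1/18.
E[max(U, V) | V = 3] = (3 + 3 + 3 + 4 + 5 + 6) / 6 = 4.

4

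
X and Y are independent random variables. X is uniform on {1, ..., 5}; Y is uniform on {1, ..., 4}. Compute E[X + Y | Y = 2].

5

Outcomes with Y = 2: (1,2), (2,2), (3,2), (4,2), (5,2), each with probability 1/20.
E[X + Y | Y = 2] = (3 + 4 + 5 + 6 + 7) / 5 = 5.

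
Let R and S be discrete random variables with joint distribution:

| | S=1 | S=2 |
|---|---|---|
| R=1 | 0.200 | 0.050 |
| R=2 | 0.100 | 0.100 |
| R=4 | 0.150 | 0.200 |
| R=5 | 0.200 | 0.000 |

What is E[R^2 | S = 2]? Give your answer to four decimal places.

10.4286

P(S = 2) = 0.350.
Σ R^2·P over the event = 1·(0.050) + 4·(0.100) + 16·(0.200) = 3.650.
E[R^2 | S = 2] = (3.650) / (0.350) = 10.4286.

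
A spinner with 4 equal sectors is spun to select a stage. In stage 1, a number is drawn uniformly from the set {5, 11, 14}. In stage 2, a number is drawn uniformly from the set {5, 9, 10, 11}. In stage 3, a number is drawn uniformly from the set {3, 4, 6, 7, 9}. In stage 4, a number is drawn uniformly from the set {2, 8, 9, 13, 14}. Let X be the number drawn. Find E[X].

135/16

E[X | stage 1] = (5+11+14)/3 = 10.
E[X | stage 2] = (5+9+10+11)/4 = 35/4.
E[X | stage 3] = (3+4+6+7+9)/5 = 29/5.
E[X | stage 4] = (2+8+9+13+14)/5 = 46/5.
E[X] = (1/4)·(10) + (1/4)·(35/4) + (1/4)·(29/5) + (1/4)·(46/5) = 135/16.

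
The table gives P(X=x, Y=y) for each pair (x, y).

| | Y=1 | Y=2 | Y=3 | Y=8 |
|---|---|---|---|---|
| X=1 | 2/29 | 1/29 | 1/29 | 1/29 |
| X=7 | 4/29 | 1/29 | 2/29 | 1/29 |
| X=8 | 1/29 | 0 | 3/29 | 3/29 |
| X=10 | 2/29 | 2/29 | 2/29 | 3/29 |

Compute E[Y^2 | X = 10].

220/9

P(X = 10) = 9/29.
Σ Y^2·P over the event = 1·(2/29) + 4·(2/29) + 9·(2/29) + 64·(3/29) = 220/29.
E[Y^2 | X = 10] = (220/29) / (9/29) = 220/9.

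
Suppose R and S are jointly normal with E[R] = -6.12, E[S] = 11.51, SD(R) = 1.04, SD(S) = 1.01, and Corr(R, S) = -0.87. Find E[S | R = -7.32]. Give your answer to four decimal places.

The regression of S on R has slope ρ·σ_S/σ_R and passes through (μ_R, μ_S).
E[S | R=-7.32] = 11.51 + (-0.87)·(1.01/1.04)·(-7.32 − (-6.12)) = 11.51 + (-0.8449)·(-1.2) = 12.5239.

12.5239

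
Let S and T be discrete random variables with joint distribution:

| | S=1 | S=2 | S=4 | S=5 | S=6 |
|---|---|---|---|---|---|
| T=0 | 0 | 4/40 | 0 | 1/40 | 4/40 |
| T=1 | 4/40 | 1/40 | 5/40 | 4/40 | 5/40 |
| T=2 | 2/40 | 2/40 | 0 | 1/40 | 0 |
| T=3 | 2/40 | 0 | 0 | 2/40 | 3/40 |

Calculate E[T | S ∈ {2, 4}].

5/6

P(S ∈ {2, 4}) = 3/10.
Summing T·P(S=x,T=y) over the conditioning event gives 1/4.
E[T | S ∈ {2, 4}] = (1/4) / (3/10) = 5/6.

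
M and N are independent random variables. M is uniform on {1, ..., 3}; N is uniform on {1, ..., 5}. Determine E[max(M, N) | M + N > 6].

14/3

Outcomes with M + N > 6: (2,5), (3,4), (3,5), each with probability 1/15.
E[max(M, N) | M + N > 6] = (5 + 4 + 5) / 3 = 14/3.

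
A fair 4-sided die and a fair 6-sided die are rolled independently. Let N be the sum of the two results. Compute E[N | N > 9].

P(N > 9) = 1/24.
Σ over the event: 10·1/24 = 5/12.
E[N | N > 9] = (5/12) / (1/24) = 10.

10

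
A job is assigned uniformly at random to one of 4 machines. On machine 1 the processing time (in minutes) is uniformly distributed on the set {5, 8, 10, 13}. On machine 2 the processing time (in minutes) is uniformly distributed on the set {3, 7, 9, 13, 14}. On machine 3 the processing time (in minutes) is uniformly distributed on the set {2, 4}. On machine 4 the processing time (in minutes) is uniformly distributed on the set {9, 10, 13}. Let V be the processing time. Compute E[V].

239/30

E[V | machine 1] = (5+8+10+13)/4 = 9.
E[V | machine 2] = (3+7+9+13+14)/5 = 46/5.
E[V | machine 3] = (2+4)/2 = 3.
E[V | machine 4] = (9+10+13)/3 = 32/3.
By the law of total expectation,
E[V] = (1/4)·(9) + (1/4)·(46/5) + (1/4)·(3) + (1/4)·(32/3) = 239/30.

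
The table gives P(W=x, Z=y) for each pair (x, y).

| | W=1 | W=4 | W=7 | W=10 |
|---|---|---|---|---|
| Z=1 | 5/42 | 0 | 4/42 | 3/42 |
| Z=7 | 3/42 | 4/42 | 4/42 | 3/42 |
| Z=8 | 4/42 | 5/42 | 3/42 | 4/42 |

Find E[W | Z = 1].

P(Z = 1) = 2/7.
Summing W·P(W=x,Z=y) over the conditioning event gives 3/2.
E[W | Z = 1] = (3/2) / (2/7) = 21/4.

21/4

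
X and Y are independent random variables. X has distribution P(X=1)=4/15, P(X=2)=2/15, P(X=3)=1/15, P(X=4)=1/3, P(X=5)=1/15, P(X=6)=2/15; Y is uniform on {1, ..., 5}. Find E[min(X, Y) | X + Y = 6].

22/13

P(X + Y = 6) = 13/75.
Summing min(X,Y)·P(x,y) over outcomes with X + Y = 6 gives 22/75.
E[min(X, Y) | X + Y = 6] = (22/75) / (13/75) = 22/13.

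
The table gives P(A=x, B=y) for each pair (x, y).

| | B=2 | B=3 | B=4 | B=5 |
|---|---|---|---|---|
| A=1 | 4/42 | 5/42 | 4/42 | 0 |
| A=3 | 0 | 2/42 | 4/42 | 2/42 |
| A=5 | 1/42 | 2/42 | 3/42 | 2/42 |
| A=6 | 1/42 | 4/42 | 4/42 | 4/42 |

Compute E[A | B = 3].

P(B = 3) = 13/42.
Σ A·P over the event = 1·(5/42) + 3·(2/42) + 5·(2/42) + 6·(4/42) = 15/14.
E[A | B = 3] = (15/14) / (13/42) = 45/13.

45/13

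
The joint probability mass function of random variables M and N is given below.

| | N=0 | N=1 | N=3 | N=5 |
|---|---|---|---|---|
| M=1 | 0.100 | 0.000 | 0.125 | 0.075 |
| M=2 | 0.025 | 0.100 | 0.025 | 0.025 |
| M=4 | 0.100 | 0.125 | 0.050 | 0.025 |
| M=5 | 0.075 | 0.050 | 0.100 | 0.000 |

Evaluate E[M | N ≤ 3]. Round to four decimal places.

3.1429

P(N ≤ 3) = 0.875.
Summing M·P(M=x,N=y) over the conditioning event gives 2.750.
E[M | N ≤ 3] = (2.750) / (0.875) = 3.1429.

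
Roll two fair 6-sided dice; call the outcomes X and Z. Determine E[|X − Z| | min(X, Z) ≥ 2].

P(min(X, Z) ≥ 2) = 25/36.
Summing |X−Z|·P(x,y) over outcomes with min(X, Z) ≥ 2 gives 10/9.
E[|X − Z| | min(X, Z) ≥ 2] = (10/9) / (25/36) = 8/5.

8/5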